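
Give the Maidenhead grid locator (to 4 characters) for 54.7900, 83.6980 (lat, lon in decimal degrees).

NO14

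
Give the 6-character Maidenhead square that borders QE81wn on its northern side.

QE81wo

Latitude subsquare n = 13; +1 → 14 = o.
The longitude characters are unchanged.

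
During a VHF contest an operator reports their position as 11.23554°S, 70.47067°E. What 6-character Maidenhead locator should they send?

MH58fs

Shift to the Maidenhead origin (180°W, 90°S): lon 250.4707, lat 78.7645.
Field (20°×10°, letters A–R): 250.4707/20 → 12 → M, 78.7645/10 → 7 → H; chars MH.
Square (2°×1°, digits 0–9): 10.4707/2 → 5, 8.7645/1 → 8; chars 58.
Subsquare (5′×2.5′, letters a–x): 0.4707/0.0833333 → 5 → f, 0.7645/0.0416667 → 18 → s; chars fs.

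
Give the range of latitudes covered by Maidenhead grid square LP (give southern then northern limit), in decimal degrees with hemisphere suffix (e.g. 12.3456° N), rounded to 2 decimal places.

Field L=11, P=15: +11·20° lon, +15·10° lat → SW at lon 40°, lat 60°.
Cell spans 20° lon × 10° lat.
south 60.00° N, north 70.00° N.

60.00° N, 70.00° N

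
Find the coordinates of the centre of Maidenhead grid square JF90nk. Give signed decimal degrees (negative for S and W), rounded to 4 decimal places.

-39.5625, 19.1250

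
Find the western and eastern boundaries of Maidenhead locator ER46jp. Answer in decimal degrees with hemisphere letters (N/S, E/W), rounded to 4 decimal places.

91.2500° W, 91.1667° W

Field E=4, R=17: +4·20° lon, +17·10° lat → SW at lon -100°, lat 80°.
Square 4, 6: +4·2° lon, +6·1° lat → SW at lon -92°, lat 86°.
Subsquare j=9, p=15: +9·0.0833333° lon, +15·0.0416667° lat → SW at lon -91.25°, lat 86.625°.
Cell spans 0.0833333° lon × 0.0416667° lat.
west 91.2500° W, east 91.1667° W.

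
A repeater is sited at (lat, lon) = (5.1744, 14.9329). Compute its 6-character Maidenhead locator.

Shift to the Maidenhead origin (180°W, 90°S): lon 194.9329, lat 95.1744.
Field: 194.9329/20 → 9 → J, 95.1744/10 → 9 → J; chars JJ.
Square: 14.9329/2 → 7, 5.1744/1 → 5; chars 75.
Subsquare: 0.9329/0.0833333 → 11 → l, 0.1744/0.0416667 → 4 → e; chars le.

JJ75le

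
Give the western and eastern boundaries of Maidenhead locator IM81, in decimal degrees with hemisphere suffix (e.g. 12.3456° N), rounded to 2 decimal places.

4.00° W, 2.00° W

Field I=8, M=12: +8·20° lon, +12·10° lat → SW at lon -20°, lat 30°.
Square 8, 1: +8·2° lon, +1·1° lat → SW at lon -4°, lat 31°.
Cell spans 2° lon × 1° lat.
west 4.00° W, east 2.00° W.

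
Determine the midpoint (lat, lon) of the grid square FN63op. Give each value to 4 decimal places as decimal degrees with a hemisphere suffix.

43.6458° N, 66.7917° W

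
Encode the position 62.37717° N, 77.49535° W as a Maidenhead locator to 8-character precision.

FP12gj00

Add 180° to longitude and 90° to latitude: 102.50465, 152.37717.
Field: lon ⌊102.50465/20⌋ = 5 → F; lat ⌊152.37717/10⌋ = 15 → P.
Square: lon ⌊2.50465/2⌋ = 1; lat ⌊2.37717/1⌋ = 2.
Subsquare: lon ⌊0.50465/0.0833333⌋ = 6 → g; lat ⌊0.37717/0.0416667⌋ = 9 → j.
Extended square: lon ⌊0.00465/0.00833333⌋ = 0; lat ⌊0.00217/0.00416667⌋ = 0.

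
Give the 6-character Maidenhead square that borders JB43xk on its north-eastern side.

Longitude subsquare x = 23; +1 → 24, wraps to 0 = a, carry into square.
Longitude square 4; +1 → 5.
Latitude subsquare k = 10; +1 → 11 = l.

JB53al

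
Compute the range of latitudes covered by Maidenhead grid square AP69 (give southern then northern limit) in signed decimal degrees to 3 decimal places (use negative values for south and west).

69.000, 70.000

Field A=0, P=15: +0·20° lon, +15·10° lat → SW at lon -180°, lat 60°.
Square 6, 9: +6·2° lon, +9·1° lat → SW at lon -168°, lat 69°.
Cell spans 2° lon × 1° lat.
south 69.000, north 70.000.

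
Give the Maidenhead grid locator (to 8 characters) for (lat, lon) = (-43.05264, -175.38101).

AE26hw47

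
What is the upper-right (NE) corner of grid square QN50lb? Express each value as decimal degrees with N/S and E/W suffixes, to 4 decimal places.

40.0833° N, 151.0000° E

Field Q=16, N=13: +16·20° lon, +13·10° lat → SW at lon 140°, lat 40°.
Square 5, 0: +5·2° lon, +0·1° lat → SW at lon 150°, lat 40°.
Subsquare l=11, b=1: +11·0.0833333° lon, +1·0.0416667° lat → SW at lon 150.917°, lat 40.0417°.
Cell spans 0.0833333° lon × 0.0416667° lat. NE corner is SW corner plus one full cell.
latitude 40.0833° N, longitude 151.0000° E.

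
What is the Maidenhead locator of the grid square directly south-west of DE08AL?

CE98xk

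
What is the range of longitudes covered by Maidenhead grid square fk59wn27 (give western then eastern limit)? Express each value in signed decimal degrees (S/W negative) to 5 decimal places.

-68.15000, -68.14167

Field F=5, K=10: +5·20° lon, +10·10° lat → SW at lon -80°, lat 10°.
Square 5, 9: +5·2° lon, +9·1° lat → SW at lon -70°, lat 19°.
Subsquare w=22, n=13: +22·0.0833333° lon, +13·0.0416667° lat → SW at lon -68.1667°, lat 19.5417°.
Extended square 2, 7: +2·0.00833333° lon, +7·0.00416667° lat → SW at lon -68.15°, lat 19.5708°.
Cell spans 0.00833333° lon × 0.00416667° lat.
west -68.15000, east -68.14167.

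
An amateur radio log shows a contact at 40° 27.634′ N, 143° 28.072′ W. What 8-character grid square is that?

Offset from 180°W / 90°S: lon 36.53213°, lat 130.46057°.
Field: lon ⌊36.53213/20⌋ = 1 → B; lat ⌊130.46057/10⌋ = 13 → N.
Square: lon ⌊16.53213/2⌋ = 8; lat ⌊0.46057/1⌋ = 0.
Subsquare: lon ⌊0.53213/0.0833333⌋ = 6 → g; lat ⌊0.46057/0.0416667⌋ = 11 → l.
Extended square: lon ⌊0.03213/0.00833333⌋ = 3; lat ⌊0.00223/0.00416667⌋ = 0.

BN80gl30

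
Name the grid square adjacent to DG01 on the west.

CG91

Longitude square 0; −1 → -1, wraps to 9, carry into field.
Longitude field D = 3; −1 → 2 = C.
The latitude characters are unchanged.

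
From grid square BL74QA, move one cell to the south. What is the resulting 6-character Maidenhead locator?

Latitude subsquare a = 0; −1 → -1, wraps to 23 = x, carry into square.
Latitude square 4; −1 → 3.
The longitude characters are unchanged.

BL73qx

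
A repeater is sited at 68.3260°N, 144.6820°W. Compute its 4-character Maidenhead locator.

BP78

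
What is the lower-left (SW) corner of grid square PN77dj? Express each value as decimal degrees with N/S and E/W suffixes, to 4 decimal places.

47.3750° N, 134.2500° E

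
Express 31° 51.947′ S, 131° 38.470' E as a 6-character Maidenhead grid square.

PF58td

Add 180° to longitude and 90° to latitude: 311.6412, 58.1342.
Field: lon ⌊311.6412/20⌋ = 15 → P; lat ⌊58.1342/10⌋ = 5 → F.
Square: lon ⌊11.6412/2⌋ = 5; lat ⌊8.1342/1⌋ = 8.
Subsquare: lon ⌊1.6412/0.0833333⌋ = 19 → t; lat ⌊0.1342/0.0416667⌋ = 3 → d.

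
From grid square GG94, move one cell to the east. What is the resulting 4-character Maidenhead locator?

HG04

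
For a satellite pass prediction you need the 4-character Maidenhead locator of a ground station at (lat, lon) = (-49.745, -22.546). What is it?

HE80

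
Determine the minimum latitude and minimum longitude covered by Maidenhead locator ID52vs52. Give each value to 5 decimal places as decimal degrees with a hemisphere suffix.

Field I=8, D=3: +8·20° lon, +3·10° lat → SW at lon -20°, lat -60°.
Square 5, 2: +5·2° lon, +2·1° lat → SW at lon -10°, lat -58°.
Subsquare v=21, s=18: +21·0.0833333° lon, +18·0.0416667° lat → SW at lon -8.25°, lat -57.25°.
Extended square 5, 2: +5·0.00833333° lon, +2·0.00416667° lat → SW at lon -8.20833°, lat -57.2417°.
latitude 57.24167° S, longitude 8.20833° W.

57.24167° S, 8.20833° W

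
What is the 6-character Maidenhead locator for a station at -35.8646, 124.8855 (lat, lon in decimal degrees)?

PF24kd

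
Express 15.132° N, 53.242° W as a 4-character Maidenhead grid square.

Offset from 180°W / 90°S: lon 126.76°, lat 105.13°.
Field: 126.76/20 → 6 → G, 105.13/10 → 10 → K; chars GK.
Square: 6.76/2 → 3, 5.13/1 → 5; chars 35.

GK35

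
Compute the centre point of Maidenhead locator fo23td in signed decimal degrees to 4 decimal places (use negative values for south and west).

53.1458, -74.3750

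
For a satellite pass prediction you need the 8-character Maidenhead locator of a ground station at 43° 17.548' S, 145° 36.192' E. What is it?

Offset from 180°W / 90°S: lon 325.60320°, lat 46.70753°.
Field (20°×10°, letters A–R): 325.60320/20 → 16 → Q, 46.70753/10 → 4 → E; chars QE.
Square (2°×1°, digits 0–9): 5.60320/2 → 2, 6.70753/1 → 6; chars 26.
Subsquare (5′×2.5′, letters a–x): 1.60320/0.0833333 → 19 → t, 0.70753/0.0416667 → 16 → q; chars tq.
Extended square (30″×15″, digits 0–9): 0.01987/0.00833333 → 2, 0.04087/0.00416667 → 9; chars 29.

QE26tq29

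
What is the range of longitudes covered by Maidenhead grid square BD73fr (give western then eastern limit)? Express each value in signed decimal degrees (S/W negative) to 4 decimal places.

Field B=1, D=3: +1·20° lon, +3·10° lat → SW at lon -160°, lat -60°.
Square 7, 3: +7·2° lon, +3·1° lat → SW at lon -146°, lat -57°.
Subsquare f=5, r=17: +5·0.0833333° lon, +17·0.0416667° lat → SW at lon -145.583°, lat -56.2917°.
Cell spans 0.0833333° lon × 0.0416667° lat.
west -145.5833, east -145.5000.

-145.5833, -145.5000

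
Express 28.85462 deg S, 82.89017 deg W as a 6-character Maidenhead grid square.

Offset from 180°W / 90°S: lon 97.1098°, lat 61.1454°.
Field: lon ⌊97.1098/20⌋ = 4 → E; lat ⌊61.1454/10⌋ = 6 → G.
Square: lon ⌊17.1098/2⌋ = 8; lat ⌊1.1454/1⌋ = 1.
Subsquare: lon ⌊1.1098/0.0833333⌋ = 13 → n; lat ⌊0.1454/0.0416667⌋ = 3 → d.

EG81nd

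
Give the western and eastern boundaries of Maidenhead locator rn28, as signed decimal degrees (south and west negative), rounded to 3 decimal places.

164.000, 166.000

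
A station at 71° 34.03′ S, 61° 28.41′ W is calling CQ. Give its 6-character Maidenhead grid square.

FB98gk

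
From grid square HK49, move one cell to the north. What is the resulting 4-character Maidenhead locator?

HL40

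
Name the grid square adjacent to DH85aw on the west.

Longitude subsquare a = 0; −1 → -1, wraps to 23 = x, carry into square.
Longitude square 8; −1 → 7.
The latitude characters are unchanged.

DH75xw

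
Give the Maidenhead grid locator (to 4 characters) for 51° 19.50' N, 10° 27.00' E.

JO51

Offset from 180°W / 90°S: lon 190.45°, lat 141.32°.
Field: lon ⌊190.45/20⌋ = 9 → J; lat ⌊141.32/10⌋ = 14 → O.
Square: lon ⌊10.45/2⌋ = 5; lat ⌊1.32/1⌋ = 1.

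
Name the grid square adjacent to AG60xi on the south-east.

AG70ah

Longitude subsquare x = 23; +1 → 24, wraps to 0 = a, carry into square.
Longitude square 6; +1 → 7.
Latitude subsquare i = 8; −1 → 7 = h.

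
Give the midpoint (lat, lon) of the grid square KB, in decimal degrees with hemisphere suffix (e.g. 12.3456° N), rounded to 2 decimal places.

75.00° S, 30.00° E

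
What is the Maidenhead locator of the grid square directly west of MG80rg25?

MG80rg15

Longitude extended square 2; −1 → 1.
The latitude characters are unchanged.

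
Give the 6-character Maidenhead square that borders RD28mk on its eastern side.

RD28nk

Longitude subsquare m = 12; +1 → 13 = n.
The latitude characters are unchanged.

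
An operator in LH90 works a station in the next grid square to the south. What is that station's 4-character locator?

LG99

Latitude square 0; −1 → -1, wraps to 9, carry into field.
Latitude field H = 7; −1 → 6 = G.
The longitude characters are unchanged.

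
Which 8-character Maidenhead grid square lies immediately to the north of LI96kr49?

LI96ks40

Latitude extended square 9; +1 → 10, wraps to 0, carry into subsquare.
Latitude subsquare r = 17; +1 → 18 = s.
The longitude characters are unchanged.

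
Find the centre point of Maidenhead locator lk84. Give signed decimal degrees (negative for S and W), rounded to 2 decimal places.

14.50, 57.00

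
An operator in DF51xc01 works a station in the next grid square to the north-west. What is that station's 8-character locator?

DF51wc92

Longitude extended square 0; −1 → -1, wraps to 9, carry into subsquare.
Longitude subsquare x = 23; −1 → 22 = w.
Latitude extended square 1; +1 → 2.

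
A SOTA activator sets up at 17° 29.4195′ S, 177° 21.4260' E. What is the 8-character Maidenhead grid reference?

Offset from 180°W / 90°S: lon 357.35710°, lat 72.50968°.
Field (20°×10°, letters A–R): lon ⌊357.35710/20⌋ = 17 → R; lat ⌊72.50968/10⌋ = 7 → H.
Square (2°×1°, digits 0–9): lon ⌊17.35710/2⌋ = 8; lat ⌊2.50968/1⌋ = 2.
Subsquare (5′×2.5′, letters a–x): lon ⌊1.35710/0.0833333⌋ = 16 → q; lat ⌊0.50968/0.0416667⌋ = 12 → m.
Extended square (30″×15″, digits 0–9): lon ⌊0.02377/0.00833333⌋ = 2; lat ⌊0.00968/0.00416667⌋ = 2.

RH82qm22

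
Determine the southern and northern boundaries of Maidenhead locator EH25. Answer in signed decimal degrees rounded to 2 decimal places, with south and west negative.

-15.00, -14.00

Field E=4, H=7: +4·20° lon, +7·10° lat → SW at lon -100°, lat -20°.
Square 2, 5: +2·2° lon, +5·1° lat → SW at lon -96°, lat -15°.
Cell spans 2° lon × 1° lat.
south -15.00, north -14.00.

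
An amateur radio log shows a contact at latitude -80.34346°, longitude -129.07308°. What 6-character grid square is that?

CA59lp

Offset from 180°W / 90°S: lon 50.9269°, lat 9.6565°.
Field: 50.9269/20 → 2 → C, 9.6565/10 → 0 → A; chars CA.
Square: 10.9269/2 → 5, 9.6565/1 → 9; chars 59.
Subsquare: 0.9269/0.0833333 → 11 → l, 0.6565/0.0416667 → 15 → p; chars lp.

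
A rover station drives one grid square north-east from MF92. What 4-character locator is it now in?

Longitude square 9; +1 → 10, wraps to 0, carry into field.
Longitude field M = 12; +1 → 13 = N.
Latitude square 2; +1 → 3.

NF03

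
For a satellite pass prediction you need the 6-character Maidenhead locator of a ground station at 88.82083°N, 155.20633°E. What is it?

QR78ot

Add 180° to longitude and 90° to latitude: 335.2063, 178.8208.
Field: 335.2063/20 → 16 → Q, 178.8208/10 → 17 → R; chars QR.
Square: 15.2063/2 → 7, 8.8208/1 → 8; chars 78.
Subsquare: 1.2063/0.0833333 → 14 → o, 0.8208/0.0416667 → 19 → t; chars ot.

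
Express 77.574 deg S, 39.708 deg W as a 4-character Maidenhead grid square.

Offset from 180°W / 90°S: lon 140.29°, lat 12.43°.
Field: lon ⌊140.29/20⌋ = 7 → H; lat ⌊12.43/10⌋ = 1 → B.
Square: lon ⌊0.29/2⌋ = 0; lat ⌊2.43/1⌋ = 2.

HB02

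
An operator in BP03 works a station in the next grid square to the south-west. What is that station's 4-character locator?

Longitude square 0; −1 → -1, wraps to 9, carry into field.
Longitude field B = 1; −1 → 0 = A.
Latitude square 3; −1 → 2.

AP92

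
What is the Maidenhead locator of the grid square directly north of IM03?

Latitude square 3; +1 → 4.
The longitude characters are unchanged.

IM04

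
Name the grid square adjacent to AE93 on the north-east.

Longitude square 9; +1 → 10, wraps to 0, carry into field.
Longitude field A = 0; +1 → 1 = B.
Latitude square 3; +1 → 4.

BE04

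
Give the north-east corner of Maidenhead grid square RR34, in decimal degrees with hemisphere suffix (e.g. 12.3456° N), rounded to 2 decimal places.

85.00° N, 168.00° E

Field R=17, R=17: +17·20° lon, +17·10° lat → SW at lon 160°, lat 80°.
Square 3, 4: +3·2° lon, +4·1° lat → SW at lon 166°, lat 84°.
Cell spans 2° lon × 1° lat. NE corner is SW corner plus one full cell.
latitude 85.00° N, longitude 168.00° E.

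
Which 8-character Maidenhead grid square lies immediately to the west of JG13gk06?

Longitude extended square 0; −1 → -1, wraps to 9, carry into subsquare.
Longitude subsquare g = 6; −1 → 5 = f.
The latitude characters are unchanged.

JG13fk96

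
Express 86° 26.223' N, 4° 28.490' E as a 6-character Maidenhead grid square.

Offset from 180°W / 90°S: lon 184.4748°, lat 176.4370°.
Field: lon ⌊184.4748/20⌋ = 9 → J; lat ⌊176.4370/10⌋ = 17 → R.
Square: lon ⌊4.4748/2⌋ = 2; lat ⌊6.4370/1⌋ = 6.
Subsquare: lon ⌊0.4748/0.0833333⌋ = 5 → f; lat ⌊0.4370/0.0416667⌋ = 10 → k.

JR26fk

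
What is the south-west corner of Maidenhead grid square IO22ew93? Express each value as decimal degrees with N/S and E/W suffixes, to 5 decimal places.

52.92917° N, 15.59167° W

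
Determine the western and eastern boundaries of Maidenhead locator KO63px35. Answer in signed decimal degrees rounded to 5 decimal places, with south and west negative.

33.27500, 33.28333

Field K=10, O=14: +10·20° lon, +14·10° lat → SW at lon 20°, lat 50°.
Square 6, 3: +6·2° lon, +3·1° lat → SW at lon 32°, lat 53°.
Subsquare p=15, x=23: +15·0.0833333° lon, +23·0.0416667° lat → SW at lon 33.25°, lat 53.9583°.
Extended square 3, 5: +3·0.00833333° lon, +5·0.00416667° lat → SW at lon 33.275°, lat 53.9792°.
Cell spans 0.00833333° lon × 0.00416667° lat.
west 33.27500, east 33.28333.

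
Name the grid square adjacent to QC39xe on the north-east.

Longitude subsquare x = 23; +1 → 24, wraps to 0 = a, carry into square.
Longitude square 3; +1 → 4.
Latitude subsquare e = 4; +1 → 5 = f.

QC49af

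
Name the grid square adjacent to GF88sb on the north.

GF88sc

Latitude subsquare b = 1; +1 → 2 = c.
The longitude characters are unchanged.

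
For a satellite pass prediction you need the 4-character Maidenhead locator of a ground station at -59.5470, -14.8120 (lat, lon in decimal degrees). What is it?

ID20

Shift to the Maidenhead origin (180°W, 90°S): lon 165.19, lat 30.45.
Field: 165.19/20 → 8 → I, 30.45/10 → 3 → D; chars ID.
Square: 5.19/2 → 2, 0.45/1 → 0; chars 20.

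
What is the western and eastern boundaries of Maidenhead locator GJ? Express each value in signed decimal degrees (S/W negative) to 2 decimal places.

-60.00, -40.00

Field G=6, J=9: +6·20° lon, +9·10° lat → SW at lon -60°, lat 0°.
Cell spans 20° lon × 10° lat.
west -60.00, east -40.00.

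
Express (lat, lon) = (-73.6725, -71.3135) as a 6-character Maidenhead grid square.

Shift to the Maidenhead origin (180°W, 90°S): lon 108.6865, lat 16.3275.
Field (20°×10°, letters A–R): lon ⌊108.6865/20⌋ = 5 → F; lat ⌊16.3275/10⌋ = 1 → B.
Square (2°×1°, digits 0–9): lon ⌊8.6865/2⌋ = 4; lat ⌊6.3275/1⌋ = 6.
Subsquare (5′×2.5′, letters a–x): lon ⌊0.6865/0.0833333⌋ = 8 → i; lat ⌊0.3275/0.0416667⌋ = 7 → h.

FB46ih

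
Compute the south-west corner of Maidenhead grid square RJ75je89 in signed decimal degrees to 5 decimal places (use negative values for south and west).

Field R=17, J=9: +17·20° lon, +9·10° lat → SW at lon 160°, lat 0°.
Square 7, 5: +7·2° lon, +5·1° lat → SW at lon 174°, lat 5°.
Subsquare j=9, e=4: +9·0.0833333° lon, +4·0.0416667° lat → SW at lon 174.75°, lat 5.16667°.
Extended square 8, 9: +8·0.00833333° lon, +9·0.00416667° lat → SW at lon 174.817°, lat 5.20417°.
latitude 5.20417, longitude 174.81667.

5.20417, 174.81667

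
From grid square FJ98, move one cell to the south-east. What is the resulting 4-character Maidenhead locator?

Longitude square 9; +1 → 10, wraps to 0, carry into field.
Longitude field F = 5; +1 → 6 = G.
Latitude square 8; −1 → 7.

GJ07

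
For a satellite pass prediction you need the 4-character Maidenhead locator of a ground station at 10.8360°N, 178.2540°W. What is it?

AK00

Offset from 180°W / 90°S: lon 1.75°, lat 100.84°.
Field: 1.75/20 → 0 → A, 100.84/10 → 10 → K; chars AK.
Square: 1.75/2 → 0, 0.84/1 → 0; chars 00.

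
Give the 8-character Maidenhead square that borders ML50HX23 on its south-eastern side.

ML50hx32

Longitude extended square 2; +1 → 3.
Latitude extended square 3; −1 → 2.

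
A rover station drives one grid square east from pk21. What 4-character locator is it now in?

PK31

Longitude square 2; +1 → 3.
The latitude characters are unchanged.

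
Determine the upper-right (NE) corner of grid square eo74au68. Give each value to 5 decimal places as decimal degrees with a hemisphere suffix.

Field E=4, O=14: +4·20° lon, +14·10° lat → SW at lon -100°, lat 50°.
Square 7, 4: +7·2° lon, +4·1° lat → SW at lon -86°, lat 54°.
Subsquare a=0, u=20: +0·0.0833333° lon, +20·0.0416667° lat → SW at lon -86°, lat 54.8333°.
Extended square 6, 8: +6·0.00833333° lon, +8·0.00416667° lat → SW at lon -85.95°, lat 54.8667°.
Cell spans 0.00833333° lon × 0.00416667° lat. NE corner is SW corner plus one full cell.
latitude 54.87083° N, longitude 85.94167° W.

54.87083° N, 85.94167° W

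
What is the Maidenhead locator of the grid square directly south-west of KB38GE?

KB38fd

Longitude subsquare g = 6; −1 → 5 = f.
Latitude subsquare e = 4; −1 → 3 = d.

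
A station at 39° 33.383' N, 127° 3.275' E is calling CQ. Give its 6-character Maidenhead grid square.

PM39mn

Shift to the Maidenhead origin (180°W, 90°S): lon 307.0546, lat 129.5564.
Field (20°×10°, letters A–R): 307.0546/20 → 15 → P, 129.5564/10 → 12 → M; chars PM.
Square (2°×1°, digits 0–9): 7.0546/2 → 3, 9.5564/1 → 9; chars 39.
Subsquare (5′×2.5′, letters a–x): 1.0546/0.0833333 → 12 → m, 0.5564/0.0416667 → 13 → n; chars mn.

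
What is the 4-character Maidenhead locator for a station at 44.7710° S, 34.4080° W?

HE25

Add 180° to longitude and 90° to latitude: 145.59, 45.23.
Field (20°×10°, letters A–R): 145.59/20 → 7 → H, 45.23/10 → 4 → E; chars HE.
Square (2°×1°, digits 0–9): 5.59/2 → 2, 5.23/1 → 5; chars 25.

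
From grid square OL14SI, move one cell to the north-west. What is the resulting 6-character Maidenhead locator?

Longitude subsquare s = 18; −1 → 17 = r.
Latitude subsquare i = 8; +1 → 9 = j.

OL14rj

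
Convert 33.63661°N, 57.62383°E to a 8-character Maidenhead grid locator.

Add 180° to longitude and 90° to latitude: 237.62383, 123.63661.
Field (20°×10°, letters A–R): lon ⌊237.62383/20⌋ = 11 → L; lat ⌊123.63661/10⌋ = 12 → M.
Square (2°×1°, digits 0–9): lon ⌊17.62383/2⌋ = 8; lat ⌊3.63661/1⌋ = 3.
Subsquare (5′×2.5′, letters a–x): lon ⌊1.62383/0.0833333⌋ = 19 → t; lat ⌊0.63661/0.0416667⌋ = 15 → p.
Extended square (30″×15″, digits 0–9): lon ⌊0.04050/0.00833333⌋ = 4; lat ⌊0.01161/0.00416667⌋ = 2.

LM83tp42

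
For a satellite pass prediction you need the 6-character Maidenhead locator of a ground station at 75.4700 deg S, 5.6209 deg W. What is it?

IB74em

Offset from 180°W / 90°S: lon 174.3791°, lat 14.5300°.
Field: 174.3791/20 → 8 → I, 14.5300/10 → 1 → B; chars IB.
Square: 14.3791/2 → 7, 4.5300/1 → 4; chars 74.
Subsquare: 0.3791/0.0833333 → 4 → e, 0.5300/0.0416667 → 12 → m; chars em.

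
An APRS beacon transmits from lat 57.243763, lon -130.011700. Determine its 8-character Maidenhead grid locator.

CO47xf88

Shift to the Maidenhead origin (180°W, 90°S): lon 49.98830, lat 147.24376.
Field: lon ⌊49.98830/20⌋ = 2 → C; lat ⌊147.24376/10⌋ = 14 → O.
Square: lon ⌊9.98830/2⌋ = 4; lat ⌊7.24376/1⌋ = 7.
Subsquare: lon ⌊1.98830/0.0833333⌋ = 23 → x; lat ⌊0.24376/0.0416667⌋ = 5 → f.
Extended square: lon ⌊0.07163/0.00833333⌋ = 8; lat ⌊0.03543/0.00416667⌋ = 8.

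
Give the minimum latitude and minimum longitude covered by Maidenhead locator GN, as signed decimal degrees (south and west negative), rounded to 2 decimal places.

40.00, -60.00

Field G=6, N=13: +6·20° lon, +13·10° lat → SW at lon -60°, lat 40°.
latitude 40.00, longitude -60.00.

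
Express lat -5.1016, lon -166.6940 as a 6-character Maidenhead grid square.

AI64pv

Offset from 180°W / 90°S: lon 13.3060°, lat 84.8984°.
Field: 13.3060/20 → 0 → A, 84.8984/10 → 8 → I; chars AI.
Square: 13.3060/2 → 6, 4.8984/1 → 4; chars 64.
Subsquare: 1.3060/0.0833333 → 15 → p, 0.8984/0.0416667 → 21 → v; chars pv.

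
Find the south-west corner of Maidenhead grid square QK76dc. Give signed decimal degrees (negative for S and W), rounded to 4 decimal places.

16.0833, 154.2500

Field Q=16, K=10: +16·20° lon, +10·10° lat → SW at lon 140°, lat 10°.
Square 7, 6: +7·2° lon, +6·1° lat → SW at lon 154°, lat 16°.
Subsquare d=3, c=2: +3·0.0833333° lon, +2·0.0416667° lat → SW at lon 154.25°, lat 16.0833°.
latitude 16.0833, longitude 154.2500.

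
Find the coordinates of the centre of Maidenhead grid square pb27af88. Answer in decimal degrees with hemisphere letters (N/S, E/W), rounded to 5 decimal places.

72.75625° S, 124.07083° E

Field P=15, B=1: +15·20° lon, +1·10° lat → SW at lon 120°, lat -80°.
Square 2, 7: +2·2° lon, +7·1° lat → SW at lon 124°, lat -73°.
Subsquare a=0, f=5: +0·0.0833333° lon, +5·0.0416667° lat → SW at lon 124°, lat -72.7917°.
Extended square 8, 8: +8·0.00833333° lon, +8·0.00416667° lat → SW at lon 124.067°, lat -72.7583°.
Cell spans 0.00833333° lon × 0.00416667° lat. Centre is SW corner plus half of each.
latitude 72.75625° S, longitude 124.07083° E.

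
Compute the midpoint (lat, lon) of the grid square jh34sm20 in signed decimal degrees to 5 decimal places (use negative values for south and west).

-15.49792, 7.52083

Field J=9, H=7: +9·20° lon, +7·10° lat → SW at lon 0°, lat -20°.
Square 3, 4: +3·2° lon, +4·1° lat → SW at lon 6°, lat -16°.
Subsquare s=18, m=12: +18·0.0833333° lon, +12·0.0416667° lat → SW at lon 7.5°, lat -15.5°.
Extended square 2, 0: +2·0.00833333° lon, +0·0.00416667° lat → SW at lon 7.51667°, lat -15.5°.
Cell spans 0.00833333° lon × 0.00416667° lat. Centre is SW corner plus half of each.
latitude -15.49792, longitude 7.52083.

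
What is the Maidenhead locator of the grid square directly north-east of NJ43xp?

Longitude subsquare x = 23; +1 → 24, wraps to 0 = a, carry into square.
Longitude square 4; +1 → 5.
Latitude subsquare p = 15; +1 → 16 = q.

NJ53aq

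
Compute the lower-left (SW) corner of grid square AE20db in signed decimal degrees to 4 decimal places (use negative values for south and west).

-49.9583, -175.7500

Field A=0, E=4: +0·20° lon, +4·10° lat → SW at lon -180°, lat -50°.
Square 2, 0: +2·2° lon, +0·1° lat → SW at lon -176°, lat -50°.
Subsquare d=3, b=1: +3·0.0833333° lon, +1·0.0416667° lat → SW at lon -175.75°, lat -49.9583°.
latitude -49.9583, longitude -175.7500.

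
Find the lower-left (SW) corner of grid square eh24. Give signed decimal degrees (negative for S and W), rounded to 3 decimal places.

Field E=4, H=7: +4·20° lon, +7·10° lat → SW at lon -100°, lat -20°.
Square 2, 4: +2·2° lon, +4·1° lat → SW at lon -96°, lat -16°.
latitude -16.000, longitude -96.000.

-16.000, -96.000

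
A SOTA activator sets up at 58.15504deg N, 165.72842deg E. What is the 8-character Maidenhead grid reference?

RO28ud77

Offset from 180°W / 90°S: lon 345.72842°, lat 148.15504°.
Field (20°×10°, letters A–R): 345.72842/20 → 17 → R, 148.15504/10 → 14 → O; chars RO.
Square (2°×1°, digits 0–9): 5.72842/2 → 2, 8.15504/1 → 8; chars 28.
Subsquare (5′×2.5′, letters a–x): 1.72842/0.0833333 → 20 → u, 0.15504/0.0416667 → 3 → d; chars ud.
Extended square (30″×15″, digits 0–9): 0.06175/0.00833333 → 7, 0.03004/0.00416667 → 7; chars 77.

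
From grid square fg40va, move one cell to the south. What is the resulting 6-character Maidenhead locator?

FF49vx

Latitude subsquare a = 0; −1 → -1, wraps to 23 = x, carry into square.
Latitude square 0; −1 → -1, wraps to 9, carry into field.
Latitude field G = 6; −1 → 5 = F.
The longitude characters are unchanged.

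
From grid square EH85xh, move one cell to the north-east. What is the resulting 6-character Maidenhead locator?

Longitude subsquare x = 23; +1 → 24, wraps to 0 = a, carry into square.
Longitude square 8; +1 → 9.
Latitude subsquare h = 7; +1 → 8 = i.

EH95ai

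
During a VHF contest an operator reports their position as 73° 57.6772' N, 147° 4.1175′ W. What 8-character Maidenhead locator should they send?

BQ63lx10

Add 180° to longitude and 90° to latitude: 32.93138, 163.96129.
Field: 32.93138/20 → 1 → B, 163.96129/10 → 16 → Q; chars BQ.
Square: 12.93138/2 → 6, 3.96129/1 → 3; chars 63.
Subsquare: 0.93138/0.0833333 → 11 → l, 0.96129/0.0416667 → 23 → x; chars lx.
Extended square: 0.01471/0.00833333 → 1, 0.00295/0.00416667 → 0; chars 10.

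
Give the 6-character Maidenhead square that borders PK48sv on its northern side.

Latitude subsquare v = 21; +1 → 22 = w.
The longitude characters are unchanged.

PK48sw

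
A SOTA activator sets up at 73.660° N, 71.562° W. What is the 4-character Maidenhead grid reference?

FQ43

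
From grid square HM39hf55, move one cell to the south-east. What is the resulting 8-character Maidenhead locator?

Longitude extended square 5; +1 → 6.
Latitude extended square 5; −1 → 4.

HM39hf64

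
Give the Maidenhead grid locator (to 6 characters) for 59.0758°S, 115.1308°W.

DD20kw

Shift to the Maidenhead origin (180°W, 90°S): lon 64.8692, lat 30.9242.
Field (20°×10°, letters A–R): 64.8692/20 → 3 → D, 30.9242/10 → 3 → D; chars DD.
Square (2°×1°, digits 0–9): 4.8692/2 → 2, 0.9242/1 → 0; chars 20.
Subsquare (5′×2.5′, letters a–x): 0.8692/0.0833333 → 10 → k, 0.9242/0.0416667 → 22 → w; chars kw.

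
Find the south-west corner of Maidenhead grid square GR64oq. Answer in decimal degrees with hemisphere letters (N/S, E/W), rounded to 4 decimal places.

Field G=6, R=17: +6·20° lon, +17·10° lat → SW at lon -60°, lat 80°.
Square 6, 4: +6·2° lon, +4·1° lat → SW at lon -48°, lat 84°.
Subsquare o=14, q=16: +14·0.0833333° lon, +16·0.0416667° lat → SW at lon -46.8333°, lat 84.6667°.
latitude 84.6667° N, longitude 46.8333° W.

84.6667° N, 46.8333° W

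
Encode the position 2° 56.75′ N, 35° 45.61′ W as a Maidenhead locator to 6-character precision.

HJ22cw

Add 180° to longitude and 90° to latitude: 144.2398, 92.9458.
Field: lon ⌊144.2398/20⌋ = 7 → H; lat ⌊92.9458/10⌋ = 9 → J.
Square: lon ⌊4.2398/2⌋ = 2; lat ⌊2.9458/1⌋ = 2.
Subsquare: lon ⌊0.2398/0.0833333⌋ = 2 → c; lat ⌊0.9458/0.0416667⌋ = 22 → w.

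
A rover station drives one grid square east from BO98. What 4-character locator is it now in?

Longitude square 9; +1 → 10, wraps to 0, carry into field.
Longitude field B = 1; +1 → 2 = C.
The latitude characters are unchanged.

CO08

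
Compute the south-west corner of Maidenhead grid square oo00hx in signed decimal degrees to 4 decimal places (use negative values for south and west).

Field O=14, O=14: +14·20° lon, +14·10° lat → SW at lon 100°, lat 50°.
Square 0, 0: +0·2° lon, +0·1° lat → SW at lon 100°, lat 50°.
Subsquare h=7, x=23: +7·0.0833333° lon, +23·0.0416667° lat → SW at lon 100.583°, lat 50.9583°.
latitude 50.9583, longitude 100.5833.

50.9583, 100.5833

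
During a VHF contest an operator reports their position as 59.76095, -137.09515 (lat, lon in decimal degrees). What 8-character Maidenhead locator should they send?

CO19ks82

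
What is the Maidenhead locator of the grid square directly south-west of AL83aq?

AL73xp

Longitude subsquare a = 0; −1 → -1, wraps to 23 = x, carry into square.
Longitude square 8; −1 → 7.
Latitude subsquare q = 16; −1 → 15 = p.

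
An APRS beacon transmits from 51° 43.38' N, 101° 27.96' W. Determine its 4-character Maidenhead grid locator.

DO91

Offset from 180°W / 90°S: lon 78.53°, lat 141.72°.
Field (20°×10°, letters A–R): lon ⌊78.53/20⌋ = 3 → D; lat ⌊141.72/10⌋ = 14 → O.
Square (2°×1°, digits 0–9): lon ⌊18.53/2⌋ = 9; lat ⌊1.72/1⌋ = 1.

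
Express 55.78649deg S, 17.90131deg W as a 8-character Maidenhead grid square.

Offset from 180°W / 90°S: lon 162.09869°, lat 34.21351°.
Field (20°×10°, letters A–R): lon ⌊162.09869/20⌋ = 8 → I; lat ⌊34.21351/10⌋ = 3 → D.
Square (2°×1°, digits 0–9): lon ⌊2.09869/2⌋ = 1; lat ⌊4.21351/1⌋ = 4.
Subsquare (5′×2.5′, letters a–x): lon ⌊0.09869/0.0833333⌋ = 1 → b; lat ⌊0.21351/0.0416667⌋ = 5 → f.
Extended square (30″×15″, digits 0–9): lon ⌊0.01536/0.00833333⌋ = 1; lat ⌊0.00518/0.00416667⌋ = 1.

ID14bf11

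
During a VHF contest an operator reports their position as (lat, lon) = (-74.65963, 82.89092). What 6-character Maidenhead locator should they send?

NB15ki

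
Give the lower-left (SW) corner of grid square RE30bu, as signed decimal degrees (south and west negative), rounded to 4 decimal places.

-49.1667, 166.0833

Field R=17, E=4: +17·20° lon, +4·10° lat → SW at lon 160°, lat -50°.
Square 3, 0: +3·2° lon, +0·1° lat → SW at lon 166°, lat -50°.
Subsquare b=1, u=20: +1·0.0833333° lon, +20·0.0416667° lat → SW at lon 166.083°, lat -49.1667°.
latitude -49.1667, longitude 166.0833.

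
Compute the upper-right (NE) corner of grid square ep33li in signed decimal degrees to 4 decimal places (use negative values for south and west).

63.3750, -93.0000

Field E=4, P=15: +4·20° lon, +15·10° lat → SW at lon -100°, lat 60°.
Square 3, 3: +3·2° lon, +3·1° lat → SW at lon -94°, lat 63°.
Subsquare l=11, i=8: +11·0.0833333° lon, +8·0.0416667° lat → SW at lon -93.0833°, lat 63.3333°.
Cell spans 0.0833333° lon × 0.0416667° lat. NE corner is SW corner plus one full cell.
latitude 63.3750, longitude -93.0000.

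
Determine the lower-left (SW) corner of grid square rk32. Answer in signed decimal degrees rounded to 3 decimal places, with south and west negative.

Field R=17, K=10: +17·20° lon, +10·10° lat → SW at lon 160°, lat 10°.
Square 3, 2: +3·2° lon, +2·1° lat → SW at lon 166°, lat 12°.
latitude 12.000, longitude 166.000.

12.000, 166.000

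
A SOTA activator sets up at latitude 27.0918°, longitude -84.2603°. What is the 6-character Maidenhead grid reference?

EL77uc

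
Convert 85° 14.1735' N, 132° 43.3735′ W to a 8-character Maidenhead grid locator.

Offset from 180°W / 90°S: lon 47.27711°, lat 175.23622°.
Field: lon ⌊47.27711/20⌋ = 2 → C; lat ⌊175.23622/10⌋ = 17 → R.
Square: lon ⌊7.27711/2⌋ = 3; lat ⌊5.23622/1⌋ = 5.
Subsquare: lon ⌊1.27711/0.0833333⌋ = 15 → p; lat ⌊0.23622/0.0416667⌋ = 5 → f.
Extended square: lon ⌊0.02711/0.00833333⌋ = 3; lat ⌊0.02789/0.00416667⌋ = 6.

CR35pf36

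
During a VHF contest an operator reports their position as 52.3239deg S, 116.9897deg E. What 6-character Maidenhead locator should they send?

OD87lq

Shift to the Maidenhead origin (180°W, 90°S): lon 296.9897, lat 37.6761.
Field (20°×10°, letters A–R): lon ⌊296.9897/20⌋ = 14 → O; lat ⌊37.6761/10⌋ = 3 → D.
Square (2°×1°, digits 0–9): lon ⌊16.9897/2⌋ = 8; lat ⌊7.6761/1⌋ = 7.
Subsquare (5′×2.5′, letters a–x): lon ⌊0.9897/0.0833333⌋ = 11 → l; lat ⌊0.6761/0.0416667⌋ = 16 → q.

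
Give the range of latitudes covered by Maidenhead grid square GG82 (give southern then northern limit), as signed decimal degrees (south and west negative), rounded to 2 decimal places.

-28.00, -27.00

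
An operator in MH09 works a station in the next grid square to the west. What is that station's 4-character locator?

LH99

Longitude square 0; −1 → -1, wraps to 9, carry into field.
Longitude field M = 12; −1 → 11 = L.
The latitude characters are unchanged.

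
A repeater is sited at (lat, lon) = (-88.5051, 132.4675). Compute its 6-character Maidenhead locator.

PA61fl

Shift to the Maidenhead origin (180°W, 90°S): lon 312.4675, lat 1.4949.
Field: lon ⌊312.4675/20⌋ = 15 → P; lat ⌊1.4949/10⌋ = 0 → A.
Square: lon ⌊12.4675/2⌋ = 6; lat ⌊1.4949/1⌋ = 1.
Subsquare: lon ⌊0.4675/0.0833333⌋ = 5 → f; lat ⌊0.4949/0.0416667⌋ = 11 → l.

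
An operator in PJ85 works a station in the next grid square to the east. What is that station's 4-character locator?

Longitude square 8; +1 → 9.
The latitude characters are unchanged.

PJ95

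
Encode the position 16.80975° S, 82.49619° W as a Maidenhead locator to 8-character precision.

EH83se05

Shift to the Maidenhead origin (180°W, 90°S): lon 97.50381, lat 73.19025.
Field: 97.50381/20 → 4 → E, 73.19025/10 → 7 → H; chars EH.
Square: 17.50381/2 → 8, 3.19025/1 → 3; chars 83.
Subsquare: 1.50381/0.0833333 → 18 → s, 0.19025/0.0416667 → 4 → e; chars se.
Extended square: 0.00381/0.00833333 → 0, 0.02358/0.00416667 → 5; chars 05.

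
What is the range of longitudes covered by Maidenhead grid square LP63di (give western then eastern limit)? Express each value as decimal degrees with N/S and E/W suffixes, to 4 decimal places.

52.2500° E, 52.3333° E

Field L=11, P=15: +11·20° lon, +15·10° lat → SW at lon 40°, lat 60°.
Square 6, 3: +6·2° lon, +3·1° lat → SW at lon 52°, lat 63°.
Subsquare d=3, i=8: +3·0.0833333° lon, +8·0.0416667° lat → SW at lon 52.25°, lat 63.3333°.
Cell spans 0.0833333° lon × 0.0416667° lat.
west 52.2500° E, east 52.3333° E.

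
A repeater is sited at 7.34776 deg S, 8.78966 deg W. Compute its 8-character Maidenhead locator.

Shift to the Maidenhead origin (180°W, 90°S): lon 171.21034, lat 82.65224.
Field: 171.21034/20 → 8 → I, 82.65224/10 → 8 → I; chars II.
Square: 11.21034/2 → 5, 2.65224/1 → 2; chars 52.
Subsquare: 1.21034/0.0833333 → 14 → o, 0.65224/0.0416667 → 15 → p; chars op.
Extended square: 0.04367/0.00833333 → 5, 0.02724/0.00416667 → 6; chars 56.

II52op56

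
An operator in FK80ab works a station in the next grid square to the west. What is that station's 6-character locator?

Longitude subsquare a = 0; −1 → -1, wraps to 23 = x, carry into square.
Longitude square 8; −1 → 7.
The latitude characters are unchanged.

FK70xb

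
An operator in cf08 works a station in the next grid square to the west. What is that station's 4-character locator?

Longitude square 0; −1 → -1, wraps to 9, carry into field.
Longitude field C = 2; −1 → 1 = B.
The latitude characters are unchanged.

BF98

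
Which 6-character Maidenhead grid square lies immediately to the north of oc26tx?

OC27ta

Latitude subsquare x = 23; +1 → 24, wraps to 0 = a, carry into square.
Latitude square 6; +1 → 7.
The longitude characters are unchanged.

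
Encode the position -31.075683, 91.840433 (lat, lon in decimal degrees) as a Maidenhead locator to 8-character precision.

NF58ww01

Offset from 180°W / 90°S: lon 271.84043°, lat 58.92432°.
Field: 271.84043/20 → 13 → N, 58.92432/10 → 5 → F; chars NF.
Square: 11.84043/2 → 5, 8.92432/1 → 8; chars 58.
Subsquare: 1.84043/0.0833333 → 22 → w, 0.92432/0.0416667 → 22 → w; chars ww.
Extended square: 0.00710/0.00833333 → 0, 0.00765/0.00416667 → 1; chars 01.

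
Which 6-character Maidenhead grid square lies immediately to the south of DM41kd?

Latitude subsquare d = 3; −1 → 2 = c.
The longitude characters are unchanged.

DM41kc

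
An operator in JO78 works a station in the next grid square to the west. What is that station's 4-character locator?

Longitude square 7; −1 → 6.
The latitude characters are unchanged.

JO68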